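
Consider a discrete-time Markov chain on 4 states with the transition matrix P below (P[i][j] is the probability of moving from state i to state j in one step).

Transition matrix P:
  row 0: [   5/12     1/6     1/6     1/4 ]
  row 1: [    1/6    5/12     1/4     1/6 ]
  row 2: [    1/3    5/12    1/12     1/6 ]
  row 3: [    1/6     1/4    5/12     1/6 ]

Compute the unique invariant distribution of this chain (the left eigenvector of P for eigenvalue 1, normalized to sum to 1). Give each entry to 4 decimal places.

π = [0.2715, 0.3172, 0.2219, 0.1893]

Balance equations π_j = Σ_i π_i·P[i][j]:
  π_0 = 5/12·π_0 + 1/6·π_1 + 1/3·π_2 + 1/6·π_3
  π_1 = 1/6·π_0 + 5/12·π_1 + 5/12·π_2 + 1/4·π_3
  π_2 = 1/6·π_0 + 1/4·π_1 + 1/12·π_2 + 5/12·π_3
  normalize: π_0 + π_1 + π_2 + π_3 = 1
Solving the linear system gives exactly π = [104/383, 243/766, 85/383, 145/766].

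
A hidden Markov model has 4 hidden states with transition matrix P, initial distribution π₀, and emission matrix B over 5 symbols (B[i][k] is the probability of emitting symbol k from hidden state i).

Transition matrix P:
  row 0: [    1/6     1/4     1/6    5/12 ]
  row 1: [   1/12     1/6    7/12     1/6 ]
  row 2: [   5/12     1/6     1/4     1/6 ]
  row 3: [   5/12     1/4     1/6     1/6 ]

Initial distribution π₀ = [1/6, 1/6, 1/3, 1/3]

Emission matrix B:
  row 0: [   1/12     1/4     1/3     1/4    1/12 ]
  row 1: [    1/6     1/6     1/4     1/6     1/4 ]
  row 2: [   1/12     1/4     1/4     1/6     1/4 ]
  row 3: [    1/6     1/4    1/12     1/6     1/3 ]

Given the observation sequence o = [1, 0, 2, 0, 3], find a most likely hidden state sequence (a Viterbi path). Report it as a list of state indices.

path = [0, 3, 0, 3, 0]

t=0: δ = [4.167e-02, 2.778e-02, 8.333e-02, 8.333e-02]  (obs o_0=1)
t=1: δ = [2.894e-03, 3.472e-03, 1.736e-03, 2.894e-03]  ψ = [2, 3, 2, 0]  (obs o_1=0)
t=2: δ = [4.019e-04, 1.808e-04, 5.064e-04, 1.005e-04]  ψ = [3, 0, 1, 0]  (obs o_2=2)
t=3: δ = [1.758e-05, 1.674e-05, 1.055e-05, 2.791e-05]  ψ = [2, 0, 2, 0]  (obs o_3=0)
t=4: δ = [2.907e-06, 1.163e-06, 1.628e-06, 1.221e-06]  ψ = [3, 3, 1, 0]  (obs o_4=3)
backtrack: best end state = 0; path = [0, 3, 0, 3, 0]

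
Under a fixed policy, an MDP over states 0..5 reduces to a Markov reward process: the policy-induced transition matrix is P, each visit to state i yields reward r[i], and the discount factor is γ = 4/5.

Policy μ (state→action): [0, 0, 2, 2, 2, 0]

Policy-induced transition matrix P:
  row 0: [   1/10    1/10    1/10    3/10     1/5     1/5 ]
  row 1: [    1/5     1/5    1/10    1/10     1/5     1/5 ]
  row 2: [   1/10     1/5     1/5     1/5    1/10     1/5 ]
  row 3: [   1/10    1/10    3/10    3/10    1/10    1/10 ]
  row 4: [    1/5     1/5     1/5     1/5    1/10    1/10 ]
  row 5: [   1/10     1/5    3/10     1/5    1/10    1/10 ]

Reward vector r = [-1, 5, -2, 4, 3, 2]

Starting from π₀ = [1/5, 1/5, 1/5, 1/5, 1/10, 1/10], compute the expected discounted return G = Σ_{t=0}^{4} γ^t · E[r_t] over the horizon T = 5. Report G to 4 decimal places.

t=0: π = [0.2000, 0.2000, 0.2000, 0.2000, 0.1000, 0.1000], E[r] = 1.7000, γ^t·E[r] = 1.700000, running G = 1.700000
t=1: π = [0.1300, 0.1600, 0.1900, 0.2200, 0.1400, 0.1600], E[r] = 1.9100, γ^t·E[r] = 1.528000, running G = 3.228000
t=2: π = [0.1300, 0.1650, 0.2090, 0.2190, 0.1290, 0.1480], E[r] = 1.8360, γ^t·E[r] = 1.175040, running G = 4.403040
t=3: π = [0.1294, 0.1651, 0.2072, 0.2184, 0.1295, 0.1504], E[r] = 1.8446, γ^t·E[r] = 0.944435, running G = 5.347475
t=4: π = [0.1295, 0.1652, 0.2074, 0.2183, 0.1295, 0.1502], E[r] = 1.8436, γ^t·E[r] = 0.755118, running G = 6.102593

G = 6.1026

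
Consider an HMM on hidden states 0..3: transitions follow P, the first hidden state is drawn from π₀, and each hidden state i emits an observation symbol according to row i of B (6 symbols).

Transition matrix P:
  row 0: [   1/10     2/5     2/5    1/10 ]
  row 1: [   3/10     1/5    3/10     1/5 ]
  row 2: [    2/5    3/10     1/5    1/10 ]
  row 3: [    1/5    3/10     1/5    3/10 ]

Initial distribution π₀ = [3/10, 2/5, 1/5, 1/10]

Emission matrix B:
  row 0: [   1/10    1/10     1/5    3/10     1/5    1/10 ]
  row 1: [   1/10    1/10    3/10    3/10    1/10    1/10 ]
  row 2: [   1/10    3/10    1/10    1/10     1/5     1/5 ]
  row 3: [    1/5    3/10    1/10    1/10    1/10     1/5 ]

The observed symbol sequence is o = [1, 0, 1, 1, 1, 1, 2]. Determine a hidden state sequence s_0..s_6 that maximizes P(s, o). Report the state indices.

path = [3, 3, 3, 3, 3, 3, 1]

t=0: δ = [3.000e-02, 4.000e-02, 6.000e-02, 3.000e-02]  (obs o_0=1)
t=1: δ = [2.400e-03, 1.800e-03, 1.200e-03, 1.800e-03]  ψ = [2, 2, 0, 3]  (obs o_1=0)
t=2: δ = [5.400e-05, 9.600e-05, 2.880e-04, 1.620e-04]  ψ = [1, 0, 0, 3]  (obs o_2=1)
t=3: δ = [1.152e-05, 8.640e-06, 1.728e-05, 1.458e-05]  ψ = [2, 2, 2, 3]  (obs o_3=1)
t=4: δ = [6.912e-07, 5.184e-07, 1.382e-06, 1.312e-06]  ψ = [2, 2, 0, 3]  (obs o_4=1)
t=5: δ = [5.530e-08, 4.147e-08, 8.294e-08, 1.181e-07]  ψ = [2, 2, 0, 3]  (obs o_5=1)
t=6: δ = [6.636e-09, 1.063e-08, 2.362e-09, 3.543e-09]  ψ = [2, 3, 3, 3]  (obs o_6=2)
backtrack: best end state = 1; path = [3, 3, 3, 3, 3, 3, 1]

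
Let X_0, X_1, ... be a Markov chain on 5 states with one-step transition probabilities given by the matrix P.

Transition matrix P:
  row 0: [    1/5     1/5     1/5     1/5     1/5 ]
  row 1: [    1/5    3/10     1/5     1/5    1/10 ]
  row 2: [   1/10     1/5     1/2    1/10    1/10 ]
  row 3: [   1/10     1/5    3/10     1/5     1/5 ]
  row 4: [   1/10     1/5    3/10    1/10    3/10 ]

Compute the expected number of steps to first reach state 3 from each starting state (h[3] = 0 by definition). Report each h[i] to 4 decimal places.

First-step conditioning: h[3] = 0; for i ≠ 3, h[i] = 1 + Σ_k P[i][k]·h[k].
  h[0] = 1 + 1/5·h[0] + 1/5·h[1] + 1/5·h[2] + 1/5·h[4]
  h[1] = 1 + 1/5·h[0] + 3/10·h[1] + 1/5·h[2] + 1/10·h[4]
  h[2] = 1 + 1/10·h[0] + 1/5·h[1] + 1/2·h[2] + 1/10·h[4]
  h[4] = 1 + 1/10·h[0] + 1/5·h[1] + 3/10·h[2] + 3/10·h[4]
Solving the 4×4 linear system over states ≠ 3 gives exactly h = [72/11, 71/11, 81/11, 0, 81/11] (h[3] = 0 is the target).

h = [6.5455, 6.4545, 7.3636, 0.0000, 7.3636]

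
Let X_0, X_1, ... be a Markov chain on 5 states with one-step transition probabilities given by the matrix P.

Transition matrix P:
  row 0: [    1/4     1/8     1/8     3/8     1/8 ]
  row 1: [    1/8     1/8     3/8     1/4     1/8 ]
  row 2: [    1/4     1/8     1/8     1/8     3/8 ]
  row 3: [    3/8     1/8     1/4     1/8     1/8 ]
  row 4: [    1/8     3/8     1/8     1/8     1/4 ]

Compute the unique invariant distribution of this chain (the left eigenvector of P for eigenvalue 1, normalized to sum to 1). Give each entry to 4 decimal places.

Balance equations π_j = Σ_i π_i·P[i][j]:
  π_0 = 1/4·π_0 + 1/8·π_1 + 1/4·π_2 + 3/8·π_3 + 1/8·π_4
  π_1 = 1/8·π_0 + 1/8·π_1 + 1/8·π_2 + 1/8·π_3 + 3/8·π_4
  π_2 = 1/8·π_0 + 3/8·π_1 + 1/8·π_2 + 1/4·π_3 + 1/8·π_4
  π_3 = 3/8·π_0 + 1/4·π_1 + 1/8·π_2 + 1/8·π_3 + 1/8·π_4
  normalize: π_0 + π_1 + π_2 + π_3 + π_4 = 1
Solving the linear system gives exactly π = [347/1516, 397/2274, 883/4548, 232/1137, 451/2274].

π = [0.2289, 0.1746, 0.1942, 0.2040, 0.1983]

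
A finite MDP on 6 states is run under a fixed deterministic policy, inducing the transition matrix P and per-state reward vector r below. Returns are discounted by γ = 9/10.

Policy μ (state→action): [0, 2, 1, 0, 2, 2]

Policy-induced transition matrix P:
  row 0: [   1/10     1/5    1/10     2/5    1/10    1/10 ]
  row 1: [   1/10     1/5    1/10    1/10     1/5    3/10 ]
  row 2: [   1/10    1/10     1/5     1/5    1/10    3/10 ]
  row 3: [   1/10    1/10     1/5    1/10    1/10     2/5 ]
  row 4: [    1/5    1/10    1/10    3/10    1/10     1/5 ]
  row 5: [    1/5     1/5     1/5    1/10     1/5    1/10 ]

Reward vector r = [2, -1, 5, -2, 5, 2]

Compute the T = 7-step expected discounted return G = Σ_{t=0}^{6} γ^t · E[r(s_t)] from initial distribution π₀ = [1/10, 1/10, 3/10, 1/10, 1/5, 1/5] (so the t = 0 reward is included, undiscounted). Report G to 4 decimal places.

G = 9.9071

t=0: π = [0.1000, 0.1000, 0.3000, 0.1000, 0.2000, 0.2000], E[r] = 2.8000, γ^t·E[r] = 2.800000, running G = 2.800000
t=1: π = [0.1400, 0.1400, 0.1600, 0.2000, 0.1300, 0.2300], E[r] = 1.6500, γ^t·E[r] = 1.485000, running G = 4.285000
t=2: π = [0.1360, 0.1510, 0.1590, 0.1840, 0.1370, 0.2330], E[r] = 1.6990, γ^t·E[r] = 1.376190, running G = 5.661190
t=3: π = [0.1370, 0.1520, 0.1576, 0.1841, 0.1384, 0.2309], E[r] = 1.6956, γ^t·E[r] = 1.236092, running G = 6.897282
t=4: π = [0.1369, 0.1520, 0.1573, 0.1845, 0.1383, 0.2310], E[r] = 1.6925, γ^t·E[r] = 1.110462, running G = 8.007745
t=5: π = [0.1369, 0.1520, 0.1573, 0.1845, 0.1383, 0.2310], E[r] = 1.6929, γ^t·E[r] = 0.999644, running G = 9.007389
t=6: π = [0.1369, 0.1520, 0.1573, 0.1845, 0.1383, 0.2310], E[r] = 1.6929, γ^t·E[r] = 0.899673, running G = 9.907062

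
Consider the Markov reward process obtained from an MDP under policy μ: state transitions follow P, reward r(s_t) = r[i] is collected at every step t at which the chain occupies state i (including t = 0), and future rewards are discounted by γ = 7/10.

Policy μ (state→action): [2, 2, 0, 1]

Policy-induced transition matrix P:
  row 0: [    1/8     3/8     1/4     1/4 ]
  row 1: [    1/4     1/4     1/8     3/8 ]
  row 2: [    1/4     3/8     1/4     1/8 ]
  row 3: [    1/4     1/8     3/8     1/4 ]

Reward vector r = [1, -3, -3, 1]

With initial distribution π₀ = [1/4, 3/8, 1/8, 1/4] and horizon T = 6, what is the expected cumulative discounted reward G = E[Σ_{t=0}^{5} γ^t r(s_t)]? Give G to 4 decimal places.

t=0: π = [0.2500, 0.3750, 0.1250, 0.2500], E[r] = -1.0000, γ^t·E[r] = -1.000000, running G = -1.000000
t=1: π = [0.2188, 0.2656, 0.2344, 0.2813], E[r] = -1.0000, γ^t·E[r] = -0.700000, running G = -1.700000
t=2: π = [0.2227, 0.2715, 0.2520, 0.2539], E[r] = -1.0938, γ^t·E[r] = -0.535938, running G = -2.235938
t=3: π = [0.2222, 0.2776, 0.2478, 0.2524], E[r] = -1.1016, γ^t·E[r] = -0.377836, running G = -2.613773
t=4: π = [0.2222, 0.2772, 0.2469, 0.2537], E[r] = -1.0962, γ^t·E[r] = -0.263196, running G = -2.876969
t=5: π = [0.2222, 0.2769, 0.2471, 0.2538], E[r] = -1.0959, γ^t·E[r] = -0.184196, running G = -3.061165

G = -3.0612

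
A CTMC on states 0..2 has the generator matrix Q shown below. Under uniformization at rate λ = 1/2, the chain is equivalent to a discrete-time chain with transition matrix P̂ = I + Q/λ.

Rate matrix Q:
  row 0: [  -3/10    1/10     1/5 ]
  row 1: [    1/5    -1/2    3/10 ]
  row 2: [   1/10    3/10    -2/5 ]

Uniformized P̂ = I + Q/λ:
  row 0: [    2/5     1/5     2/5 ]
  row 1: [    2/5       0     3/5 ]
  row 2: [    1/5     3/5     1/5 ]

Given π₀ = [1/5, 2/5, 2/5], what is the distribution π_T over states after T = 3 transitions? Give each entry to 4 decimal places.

π = [0.3248, 0.2896, 0.3856]

t=0: π = [0.2000, 0.4000, 0.4000]
t=1: π = [0.3200, 0.2800, 0.4000]
t=2: π = [0.3200, 0.3040, 0.3760]
t=3: π = [0.3248, 0.2896, 0.3856]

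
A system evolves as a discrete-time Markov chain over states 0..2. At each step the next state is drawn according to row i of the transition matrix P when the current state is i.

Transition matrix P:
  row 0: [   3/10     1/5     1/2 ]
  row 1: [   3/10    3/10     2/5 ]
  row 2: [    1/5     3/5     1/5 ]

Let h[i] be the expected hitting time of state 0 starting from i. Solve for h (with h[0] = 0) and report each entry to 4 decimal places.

First-step conditioning: h[0] = 0; for i ≠ 0, h[i] = 1 + Σ_k P[i][k]·h[k].
  h[1] = 1 + 3/10·h[1] + 2/5·h[2]
  h[2] = 1 + 3/5·h[1] + 1/5·h[2]
Solving the 2×2 linear system over states ≠ 0 gives exactly h = [0, 15/4, 65/16] (h[0] = 0 is the target).

h = [0.0000, 3.7500, 4.0625]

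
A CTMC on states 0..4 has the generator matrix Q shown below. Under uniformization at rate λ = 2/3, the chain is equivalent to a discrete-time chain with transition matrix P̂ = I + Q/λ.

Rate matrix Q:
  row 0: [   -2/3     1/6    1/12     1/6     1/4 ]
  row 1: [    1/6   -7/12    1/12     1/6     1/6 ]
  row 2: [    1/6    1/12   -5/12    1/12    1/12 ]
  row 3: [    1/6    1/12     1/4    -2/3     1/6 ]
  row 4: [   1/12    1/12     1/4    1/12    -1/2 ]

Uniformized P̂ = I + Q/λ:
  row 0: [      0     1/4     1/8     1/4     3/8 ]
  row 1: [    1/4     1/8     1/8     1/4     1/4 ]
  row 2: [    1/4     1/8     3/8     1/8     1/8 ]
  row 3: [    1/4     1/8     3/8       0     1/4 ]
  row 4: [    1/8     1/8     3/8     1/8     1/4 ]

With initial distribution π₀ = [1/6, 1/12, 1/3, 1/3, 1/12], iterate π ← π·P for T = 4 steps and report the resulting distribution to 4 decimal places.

π = [0.1762, 0.1472, 0.2940, 0.1473, 0.2354]

t=0: π = [0.1667, 0.0833, 0.3333, 0.3333, 0.0833]
t=1: π = [0.1979, 0.1458, 0.3125, 0.1146, 0.2292]
t=2: π = [0.1719, 0.1497, 0.2891, 0.1536, 0.2357]
t=3: π = [0.1776, 0.1465, 0.2946, 0.1460, 0.2354]
t=4: π = [0.1762, 0.1472, 0.2940, 0.1473, 0.2354]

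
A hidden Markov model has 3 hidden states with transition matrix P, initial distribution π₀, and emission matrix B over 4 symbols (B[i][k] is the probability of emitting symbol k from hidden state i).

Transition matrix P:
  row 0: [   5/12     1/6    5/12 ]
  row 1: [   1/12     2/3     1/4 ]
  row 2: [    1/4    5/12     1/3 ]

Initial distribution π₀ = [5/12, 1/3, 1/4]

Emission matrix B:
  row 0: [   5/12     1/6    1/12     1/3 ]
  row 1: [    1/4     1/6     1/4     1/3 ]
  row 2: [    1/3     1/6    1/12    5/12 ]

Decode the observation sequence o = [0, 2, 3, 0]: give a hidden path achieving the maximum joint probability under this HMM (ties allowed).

path = [1, 1, 1, 1]

t=0: δ = [1.736e-01, 8.333e-02, 8.333e-02]  (obs o_0=0)
t=1: δ = [6.028e-03, 1.389e-02, 6.028e-03]  ψ = [0, 1, 0]  (obs o_1=2)
t=2: δ = [8.372e-04, 3.086e-03, 1.447e-03]  ψ = [0, 1, 1]  (obs o_2=3)
t=3: δ = [1.507e-04, 5.144e-04, 2.572e-04]  ψ = [2, 1, 1]  (obs o_3=0)
backtrack: best end state = 1; path = [1, 1, 1, 1]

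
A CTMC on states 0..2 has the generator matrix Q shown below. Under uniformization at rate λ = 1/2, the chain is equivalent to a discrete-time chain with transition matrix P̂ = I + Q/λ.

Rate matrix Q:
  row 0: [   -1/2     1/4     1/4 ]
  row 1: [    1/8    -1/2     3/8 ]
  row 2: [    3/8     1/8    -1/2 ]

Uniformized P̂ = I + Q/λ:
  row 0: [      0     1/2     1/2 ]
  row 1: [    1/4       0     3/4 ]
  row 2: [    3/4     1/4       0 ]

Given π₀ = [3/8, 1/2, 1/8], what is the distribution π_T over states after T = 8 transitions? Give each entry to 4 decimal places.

t=0: π = [0.3750, 0.5000, 0.1250]
t=1: π = [0.2188, 0.2188, 0.5625]
t=2: π = [0.4766, 0.2500, 0.2734]
t=3: π = [0.2676, 0.3066, 0.4258]
t=4: π = [0.3960, 0.2402, 0.3638]
t=5: π = [0.3329, 0.2889, 0.3782]
t=6: π = [0.3559, 0.2610, 0.3831]
t=7: π = [0.3526, 0.2737, 0.3737]
t=8: π = [0.3487, 0.2697, 0.3816]

π = [0.3487, 0.2697, 0.3816]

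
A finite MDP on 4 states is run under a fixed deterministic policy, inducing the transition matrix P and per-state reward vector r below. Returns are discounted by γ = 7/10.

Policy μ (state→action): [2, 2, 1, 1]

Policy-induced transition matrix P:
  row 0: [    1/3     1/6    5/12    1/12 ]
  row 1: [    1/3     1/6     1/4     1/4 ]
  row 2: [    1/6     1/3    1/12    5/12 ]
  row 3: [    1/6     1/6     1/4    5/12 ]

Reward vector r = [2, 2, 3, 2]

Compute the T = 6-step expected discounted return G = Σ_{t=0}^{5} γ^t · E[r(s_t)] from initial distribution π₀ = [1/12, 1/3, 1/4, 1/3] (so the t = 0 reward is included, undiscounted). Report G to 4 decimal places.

t=0: π = [0.0833, 0.3333, 0.2500, 0.3333], E[r] = 2.2500, γ^t·E[r] = 2.250000, running G = 2.250000
t=1: π = [0.2361, 0.2083, 0.2222, 0.3333], E[r] = 2.2222, γ^t·E[r] = 1.555556, running G = 3.805556
t=2: π = [0.2407, 0.2037, 0.2523, 0.3032], E[r] = 2.2523, γ^t·E[r] = 1.103634, running G = 4.909190
t=3: π = [0.2407, 0.2087, 0.2481, 0.3025], E[r] = 2.2481, γ^t·E[r] = 0.771088, running G = 5.680278
t=4: π = [0.2416, 0.2080, 0.2488, 0.3016], E[r] = 2.2488, γ^t·E[r] = 0.539932, running G = 6.220210
t=5: π = [0.2416, 0.2081, 0.2488, 0.3015], E[r] = 2.2488, γ^t·E[r] = 0.377956, running G = 6.598166

G = 6.5982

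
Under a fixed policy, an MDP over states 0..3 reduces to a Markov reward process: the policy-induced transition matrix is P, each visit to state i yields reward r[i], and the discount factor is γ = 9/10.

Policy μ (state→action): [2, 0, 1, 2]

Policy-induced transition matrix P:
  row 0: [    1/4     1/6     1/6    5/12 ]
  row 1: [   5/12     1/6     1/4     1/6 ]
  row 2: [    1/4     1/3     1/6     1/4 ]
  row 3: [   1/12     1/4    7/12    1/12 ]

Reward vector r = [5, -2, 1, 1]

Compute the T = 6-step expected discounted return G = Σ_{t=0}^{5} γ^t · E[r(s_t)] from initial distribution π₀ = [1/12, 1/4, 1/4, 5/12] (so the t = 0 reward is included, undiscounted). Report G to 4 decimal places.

G = 5.2734

t=0: π = [0.0833, 0.2500, 0.2500, 0.4167], E[r] = 0.5833, γ^t·E[r] = 0.583333, running G = 0.583333
t=1: π = [0.2222, 0.2431, 0.3611, 0.1736], E[r] = 1.1597, γ^t·E[r] = 1.043750, running G = 1.627083
t=2: π = [0.2616, 0.2413, 0.2593, 0.2378], E[r] = 1.3223, γ^t·E[r] = 1.071094, running G = 2.698177
t=3: π = [0.2506, 0.2297, 0.2859, 0.2338], E[r] = 1.3132, γ^t·E[r] = 0.957340, running G = 3.655517
t=4: π = [0.2493, 0.2338, 0.2832, 0.2336], E[r] = 1.2958, γ^t·E[r] = 0.850197, running G = 4.505714
t=5: π = [0.2500, 0.2333, 0.2835, 0.2331], E[r] = 1.3001, γ^t·E[r] = 0.767677, running G = 5.273391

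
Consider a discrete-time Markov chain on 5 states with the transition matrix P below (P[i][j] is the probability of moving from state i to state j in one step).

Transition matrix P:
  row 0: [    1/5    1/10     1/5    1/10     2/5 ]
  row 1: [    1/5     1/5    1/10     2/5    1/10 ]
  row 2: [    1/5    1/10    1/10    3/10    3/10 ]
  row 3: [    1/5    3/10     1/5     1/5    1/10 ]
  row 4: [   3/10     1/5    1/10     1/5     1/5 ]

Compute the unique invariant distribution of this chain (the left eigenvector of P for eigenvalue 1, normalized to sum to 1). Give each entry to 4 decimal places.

Balance equations π_j = Σ_i π_i·P[i][j]:
  π_0 = 1/5·π_0 + 1/5·π_1 + 1/5·π_2 + 1/5·π_3 + 3/10·π_4
  π_1 = 1/10·π_0 + 1/5·π_1 + 1/10·π_2 + 3/10·π_3 + 1/5·π_4
  π_2 = 1/5·π_0 + 1/10·π_1 + 1/10·π_2 + 1/5·π_3 + 1/10·π_4
  π_3 = 1/10·π_0 + 2/5·π_1 + 3/10·π_2 + 1/5·π_3 + 1/5·π_4
  normalize: π_0 + π_1 + π_2 + π_3 + π_4 = 1
Solving the linear system gives exactly π = [2339/10549, 1965/10549, 1531/10549, 346/1507, 2292/10549].

π = [0.2217, 0.1863, 0.1451, 0.2296, 0.2173]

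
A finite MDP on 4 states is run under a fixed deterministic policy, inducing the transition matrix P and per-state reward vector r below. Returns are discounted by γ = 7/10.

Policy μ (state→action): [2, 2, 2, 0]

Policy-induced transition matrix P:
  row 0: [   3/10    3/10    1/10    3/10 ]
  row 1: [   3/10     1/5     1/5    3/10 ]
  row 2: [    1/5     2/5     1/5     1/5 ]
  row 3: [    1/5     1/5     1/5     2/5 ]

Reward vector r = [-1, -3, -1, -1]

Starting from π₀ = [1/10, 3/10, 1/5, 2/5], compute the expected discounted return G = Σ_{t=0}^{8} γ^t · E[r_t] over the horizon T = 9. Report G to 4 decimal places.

t=0: π = [0.1000, 0.3000, 0.2000, 0.4000], E[r] = -1.6000, γ^t·E[r] = -1.600000, running G = -1.600000
t=1: π = [0.2400, 0.2500, 0.1900, 0.3200], E[r] = -1.5000, γ^t·E[r] = -1.050000, running G = -2.650000
t=2: π = [0.2490, 0.2620, 0.1760, 0.3130], E[r] = -1.5240, γ^t·E[r] = -0.746760, running G = -3.396760
t=3: π = [0.2511, 0.2601, 0.1751, 0.3137], E[r] = -1.5202, γ^t·E[r] = -0.521429, running G = -3.918189
t=4: π = [0.2511, 0.2601, 0.1749, 0.3139], E[r] = -1.5203, γ^t·E[r] = -0.365014, running G = -4.283203
t=5: π = [0.2511, 0.2601, 0.1749, 0.3139], E[r] = -1.5202, γ^t·E[r] = -0.255497, running G = -4.538700
t=6: π = [0.2511, 0.2601, 0.1749, 0.3139], E[r] = -1.5202, γ^t·E[r] = -0.178848, running G = -4.717547
t=7: π = [0.2511, 0.2601, 0.1749, 0.3139], E[r] = -1.5202, γ^t·E[r] = -0.125193, running G = -4.842741
t=8: π = [0.2511, 0.2601, 0.1749, 0.3139], E[r] = -1.5202, γ^t·E[r] = -0.087635, running G = -4.930376

G = -4.9304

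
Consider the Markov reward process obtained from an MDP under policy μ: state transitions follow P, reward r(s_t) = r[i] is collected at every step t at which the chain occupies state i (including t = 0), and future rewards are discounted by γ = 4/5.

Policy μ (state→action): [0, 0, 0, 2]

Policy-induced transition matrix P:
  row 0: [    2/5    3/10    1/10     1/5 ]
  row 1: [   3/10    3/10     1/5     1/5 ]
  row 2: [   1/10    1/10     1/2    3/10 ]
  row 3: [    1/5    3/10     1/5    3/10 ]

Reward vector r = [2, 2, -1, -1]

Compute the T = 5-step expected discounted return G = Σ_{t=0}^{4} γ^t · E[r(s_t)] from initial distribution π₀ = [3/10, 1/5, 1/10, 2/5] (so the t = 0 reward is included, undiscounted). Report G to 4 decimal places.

t=0: π = [0.3000, 0.2000, 0.1000, 0.4000], E[r] = 0.5000, γ^t·E[r] = 0.500000, running G = 0.500000
t=1: π = [0.2700, 0.2800, 0.2000, 0.2500], E[r] = 0.6500, γ^t·E[r] = 0.520000, running G = 1.020000
t=2: π = [0.2620, 0.2600, 0.2330, 0.2450], E[r] = 0.5660, γ^t·E[r] = 0.362240, running G = 1.382240
t=3: π = [0.2551, 0.2534, 0.2437, 0.2478], E[r] = 0.5255, γ^t·E[r] = 0.269056, running G = 1.651296
t=4: π = [0.2520, 0.2513, 0.2476, 0.2492], E[r] = 0.5098, γ^t·E[r] = 0.208794, running G = 1.860090

G = 1.8601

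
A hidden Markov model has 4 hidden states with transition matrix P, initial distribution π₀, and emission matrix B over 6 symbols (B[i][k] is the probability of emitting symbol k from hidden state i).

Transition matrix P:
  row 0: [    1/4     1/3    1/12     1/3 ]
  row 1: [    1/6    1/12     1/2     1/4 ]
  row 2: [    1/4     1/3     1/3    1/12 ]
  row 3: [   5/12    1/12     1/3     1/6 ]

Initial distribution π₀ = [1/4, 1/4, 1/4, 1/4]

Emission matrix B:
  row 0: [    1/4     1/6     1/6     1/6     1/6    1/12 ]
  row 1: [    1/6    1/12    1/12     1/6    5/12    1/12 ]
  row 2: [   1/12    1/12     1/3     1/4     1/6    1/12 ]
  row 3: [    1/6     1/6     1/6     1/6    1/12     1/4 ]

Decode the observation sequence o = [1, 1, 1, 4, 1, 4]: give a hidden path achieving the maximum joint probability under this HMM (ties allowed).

t=0: δ = [4.167e-02, 2.083e-02, 2.083e-02, 4.167e-02]  (obs o_0=1)
t=1: δ = [2.894e-03, 1.157e-03, 1.157e-03, 2.315e-03]  ψ = [3, 0, 3, 0]  (obs o_1=1)
t=2: δ = [1.608e-04, 8.038e-05, 6.430e-05, 1.608e-04]  ψ = [3, 0, 3, 0]  (obs o_2=1)
t=3: δ = [1.116e-05, 2.233e-05, 8.931e-06, 4.465e-06]  ψ = [3, 0, 3, 0]  (obs o_3=4)
t=4: δ = [6.202e-07, 3.101e-07, 9.303e-07, 9.303e-07]  ψ = [1, 0, 1, 1]  (obs o_4=1)
t=5: δ = [6.460e-08, 1.292e-07, 5.168e-08, 1.723e-08]  ψ = [3, 2, 2, 0]  (obs o_5=4)
backtrack: best end state = 1; path = [0, 3, 0, 1, 2, 1]

path = [0, 3, 0, 1, 2, 1]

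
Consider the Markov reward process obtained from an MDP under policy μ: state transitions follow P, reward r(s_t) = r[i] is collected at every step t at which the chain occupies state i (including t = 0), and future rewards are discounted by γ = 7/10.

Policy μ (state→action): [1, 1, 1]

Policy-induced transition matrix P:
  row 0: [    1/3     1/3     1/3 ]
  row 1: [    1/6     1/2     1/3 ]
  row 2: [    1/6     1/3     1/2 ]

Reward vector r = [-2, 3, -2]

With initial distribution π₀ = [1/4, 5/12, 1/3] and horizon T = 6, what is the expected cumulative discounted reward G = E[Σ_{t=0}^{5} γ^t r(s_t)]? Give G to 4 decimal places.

t=0: π = [0.2500, 0.4167, 0.3333], E[r] = 0.0833, γ^t·E[r] = 0.083333, running G = 0.083333
t=1: π = [0.2083, 0.4028, 0.3889], E[r] = 0.0139, γ^t·E[r] = 0.009722, running G = 0.093056
t=2: π = [0.2014, 0.4005, 0.3981], E[r] = 0.0023, γ^t·E[r] = 0.001134, running G = 0.094190
t=3: π = [0.2002, 0.4001, 0.3997], E[r] = 0.0004, γ^t·E[r] = 0.000132, running G = 0.094322
t=4: π = [0.2000, 0.4000, 0.3999], E[r] = 0.0001, γ^t·E[r] = 0.000015, running G = 0.094338
t=5: π = [0.2000, 0.4000, 0.4000], E[r] = 0.0000, γ^t·E[r] = 0.000002, running G = 0.094339

G = 0.0943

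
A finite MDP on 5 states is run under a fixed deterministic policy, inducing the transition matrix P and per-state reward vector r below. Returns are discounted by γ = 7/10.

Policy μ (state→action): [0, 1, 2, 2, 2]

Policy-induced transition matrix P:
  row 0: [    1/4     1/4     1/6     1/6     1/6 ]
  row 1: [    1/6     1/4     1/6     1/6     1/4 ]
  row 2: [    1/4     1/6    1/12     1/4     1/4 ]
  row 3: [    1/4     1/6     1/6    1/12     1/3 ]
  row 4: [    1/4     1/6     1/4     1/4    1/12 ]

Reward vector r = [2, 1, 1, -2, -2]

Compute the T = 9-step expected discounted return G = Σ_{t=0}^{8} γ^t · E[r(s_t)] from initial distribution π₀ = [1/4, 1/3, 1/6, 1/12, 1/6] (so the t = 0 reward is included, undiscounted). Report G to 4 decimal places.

t=0: π = [0.2500, 0.3333, 0.1667, 0.0833, 0.1667], E[r] = 0.5000, γ^t·E[r] = 0.500000, running G = 0.500000
t=1: π = [0.2222, 0.2153, 0.1667, 0.1875, 0.2083], E[r] = 0.0347, γ^t·E[r] = 0.024306, running G = 0.524306
t=2: π = [0.2321, 0.2031, 0.1701, 0.1823, 0.2124], E[r] = 0.0480, γ^t·E[r] = 0.023536, running G = 0.547841
t=3: π = [0.2331, 0.2029, 0.1702, 0.1834, 0.2105], E[r] = 0.0516, γ^t·E[r] = 0.017716, running G = 0.565557
t=4: π = [0.2331, 0.2030, 0.1700, 0.1831, 0.2108], E[r] = 0.0514, γ^t·E[r] = 0.012347, running G = 0.577904
t=5: π = [0.2331, 0.2030, 0.1701, 0.1831, 0.2107], E[r] = 0.0515, γ^t·E[r] = 0.008663, running G = 0.586567
t=6: π = [0.2331, 0.2030, 0.1701, 0.1831, 0.2107], E[r] = 0.0515, γ^t·E[r] = 0.006061, running G = 0.592628
t=7: π = [0.2331, 0.2030, 0.1701, 0.1831, 0.2107], E[r] = 0.0515, γ^t·E[r] = 0.004243, running G = 0.596871
t=8: π = [0.2331, 0.2030, 0.1701, 0.1831, 0.2107], E[r] = 0.0515, γ^t·E[r] = 0.002970, running G = 0.599841

G = 0.5998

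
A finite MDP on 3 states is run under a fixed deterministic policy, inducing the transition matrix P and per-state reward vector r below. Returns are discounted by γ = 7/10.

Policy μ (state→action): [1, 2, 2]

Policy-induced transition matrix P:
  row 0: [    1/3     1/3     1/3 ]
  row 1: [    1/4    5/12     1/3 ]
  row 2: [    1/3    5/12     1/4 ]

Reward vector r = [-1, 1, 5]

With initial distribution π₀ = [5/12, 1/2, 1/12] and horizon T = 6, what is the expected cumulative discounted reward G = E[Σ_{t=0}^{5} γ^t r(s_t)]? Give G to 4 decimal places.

G = 3.7242

t=0: π = [0.4167, 0.5000, 0.0833], E[r] = 0.5000, γ^t·E[r] = 0.500000, running G = 0.500000
t=1: π = [0.2917, 0.3819, 0.3264], E[r] = 1.7222, γ^t·E[r] = 1.205556, running G = 1.705556
t=2: π = [0.3015, 0.3924, 0.3061], E[r] = 1.6215, γ^t·E[r] = 0.794549, running G = 2.500104
t=3: π = [0.3006, 0.3915, 0.3078], E[r] = 1.6300, γ^t·E[r] = 0.559095, running G = 3.059199
t=4: π = [0.3007, 0.3916, 0.3077], E[r] = 1.6293, γ^t·E[r] = 0.391199, running G = 3.450398
t=5: π = [0.3007, 0.3916, 0.3077], E[r] = 1.6294, γ^t·E[r] = 0.273849, running G = 3.724247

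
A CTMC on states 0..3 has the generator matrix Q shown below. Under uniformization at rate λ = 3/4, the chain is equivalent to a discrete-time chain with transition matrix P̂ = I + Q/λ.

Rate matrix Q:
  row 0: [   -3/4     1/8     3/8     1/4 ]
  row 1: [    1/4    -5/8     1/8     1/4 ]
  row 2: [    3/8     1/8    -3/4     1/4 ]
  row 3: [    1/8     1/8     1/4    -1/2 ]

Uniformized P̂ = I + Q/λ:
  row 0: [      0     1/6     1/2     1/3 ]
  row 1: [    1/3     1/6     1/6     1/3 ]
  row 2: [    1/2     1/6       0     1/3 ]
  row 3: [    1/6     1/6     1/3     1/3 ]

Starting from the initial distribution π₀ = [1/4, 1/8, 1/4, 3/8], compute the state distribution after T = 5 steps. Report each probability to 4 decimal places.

t=0: π = [0.2500, 0.1250, 0.2500, 0.3750]
t=1: π = [0.2292, 0.1667, 0.2708, 0.3333]
t=2: π = [0.2465, 0.1667, 0.2535, 0.3333]
t=3: π = [0.2378, 0.1667, 0.2622, 0.3333]
t=4: π = [0.2422, 0.1667, 0.2578, 0.3333]
t=5: π = [0.2400, 0.1667, 0.2600, 0.3333]

π = [0.2400, 0.1667, 0.2600, 0.3333]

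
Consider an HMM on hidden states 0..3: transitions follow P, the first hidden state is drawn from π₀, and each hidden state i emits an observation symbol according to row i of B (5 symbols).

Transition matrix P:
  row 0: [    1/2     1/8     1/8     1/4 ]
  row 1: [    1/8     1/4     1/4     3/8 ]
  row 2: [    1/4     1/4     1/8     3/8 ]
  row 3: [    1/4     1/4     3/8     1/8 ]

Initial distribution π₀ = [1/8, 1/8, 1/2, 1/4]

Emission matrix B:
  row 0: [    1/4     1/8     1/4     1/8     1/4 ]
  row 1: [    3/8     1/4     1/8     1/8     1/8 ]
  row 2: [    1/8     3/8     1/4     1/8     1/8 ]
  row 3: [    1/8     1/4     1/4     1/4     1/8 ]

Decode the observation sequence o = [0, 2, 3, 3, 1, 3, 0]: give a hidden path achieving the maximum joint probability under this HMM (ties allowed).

t=0: δ = [3.125e-02, 4.688e-02, 6.250e-02, 3.125e-02]  (obs o_0=0)
t=1: δ = [3.906e-03, 1.953e-03, 2.930e-03, 5.859e-03]  ψ = [0, 2, 1, 2]  (obs o_1=2)
t=2: δ = [2.441e-04, 1.831e-04, 2.747e-04, 2.747e-04]  ψ = [0, 3, 3, 2]  (obs o_2=3)
t=3: δ = [1.526e-05, 8.583e-06, 1.287e-05, 2.575e-05]  ψ = [0, 2, 3, 2]  (obs o_3=3)
t=4: δ = [9.537e-07, 1.609e-06, 3.621e-06, 1.207e-06]  ψ = [0, 3, 3, 2]  (obs o_4=1)
t=5: δ = [1.132e-07, 1.132e-07, 5.658e-08, 3.395e-07]  ψ = [2, 2, 2, 2]  (obs o_5=3)
t=6: δ = [2.122e-08, 3.183e-08, 1.591e-08, 5.304e-09]  ψ = [3, 3, 3, 1]  (obs o_6=0)
backtrack: best end state = 1; path = [2, 3, 2, 3, 2, 3, 1]

path = [2, 3, 2, 3, 2, 3, 1]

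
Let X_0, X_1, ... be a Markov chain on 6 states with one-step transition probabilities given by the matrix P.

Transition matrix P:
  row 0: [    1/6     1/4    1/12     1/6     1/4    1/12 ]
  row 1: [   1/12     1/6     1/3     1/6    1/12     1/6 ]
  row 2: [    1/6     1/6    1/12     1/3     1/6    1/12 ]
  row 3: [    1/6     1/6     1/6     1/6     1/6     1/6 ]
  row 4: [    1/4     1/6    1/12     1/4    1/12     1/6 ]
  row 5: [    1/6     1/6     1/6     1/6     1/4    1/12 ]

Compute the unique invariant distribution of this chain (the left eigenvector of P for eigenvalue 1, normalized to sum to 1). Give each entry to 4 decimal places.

Balance equations π_j = Σ_i π_i·P[i][j]:
  π_0 = 1/6·π_0 + 1/12·π_1 + 1/6·π_2 + 1/6·π_3 + 1/4·π_4 + 1/6·π_5
  π_1 = 1/4·π_0 + 1/6·π_1 + 1/6·π_2 + 1/6·π_3 + 1/6·π_4 + 1/6·π_5
  π_2 = 1/12·π_0 + 1/3·π_1 + 1/12·π_2 + 1/6·π_3 + 1/12·π_4 + 1/6·π_5
  π_3 = 1/6·π_0 + 1/6·π_1 + 1/3·π_2 + 1/6·π_3 + 1/4·π_4 + 1/6·π_5
  π_4 = 1/4·π_0 + 1/12·π_1 + 1/6·π_2 + 1/6·π_3 + 1/12·π_4 + 1/4·π_5
  normalize: π_0 + π_1 + π_2 + π_3 + π_4 + π_5 = 1
Solving the linear system gives exactly π = [17438/105569, 19048/105569, 16510/105569, 21777/105569, 17166/105569, 13630/105569].

π = [0.1652, 0.1804, 0.1564, 0.2063, 0.1626, 0.1291]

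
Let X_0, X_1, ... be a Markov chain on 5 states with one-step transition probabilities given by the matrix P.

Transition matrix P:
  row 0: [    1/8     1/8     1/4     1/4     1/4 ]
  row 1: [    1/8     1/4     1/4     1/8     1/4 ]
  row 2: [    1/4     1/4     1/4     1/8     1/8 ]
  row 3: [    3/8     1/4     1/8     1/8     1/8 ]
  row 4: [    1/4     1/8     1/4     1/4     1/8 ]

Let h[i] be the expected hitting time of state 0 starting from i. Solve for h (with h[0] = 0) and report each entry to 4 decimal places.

First-step conditioning: h[0] = 0; for i ≠ 0, h[i] = 1 + Σ_k P[i][k]·h[k].
  h[1] = 1 + 1/4·h[1] + 1/4·h[2] + 1/8·h[3] + 1/4·h[4]
  h[2] = 1 + 1/4·h[1] + 1/4·h[2] + 1/8·h[3] + 1/8·h[4]
  h[3] = 1 + 1/4·h[1] + 1/8·h[2] + 1/8·h[3] + 1/8·h[4]
  h[4] = 1 + 1/8·h[1] + 1/4·h[2] + 1/4·h[3] + 1/8·h[4]
Solving the 4×4 linear system over states ≠ 0 gives exactly h = [0, 4664/995, 832/199, 728/199, 4032/995] (h[0] = 0 is the target).

h = [0.0000, 4.6874, 4.1809, 3.6583, 4.0523]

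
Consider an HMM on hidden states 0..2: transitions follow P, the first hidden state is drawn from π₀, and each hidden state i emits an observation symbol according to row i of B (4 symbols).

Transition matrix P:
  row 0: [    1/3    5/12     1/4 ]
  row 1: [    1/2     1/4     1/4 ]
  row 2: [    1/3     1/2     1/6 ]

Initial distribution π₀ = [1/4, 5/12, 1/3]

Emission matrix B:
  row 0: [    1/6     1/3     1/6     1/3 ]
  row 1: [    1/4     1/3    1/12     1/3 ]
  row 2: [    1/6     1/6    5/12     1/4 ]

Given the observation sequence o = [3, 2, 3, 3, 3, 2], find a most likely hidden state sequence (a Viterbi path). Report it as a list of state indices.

path = [1, 2, 1, 0, 1, 2]

t=0: δ = [8.333e-02, 1.389e-01, 8.333e-02]  (obs o_0=3)
t=1: δ = [1.157e-02, 3.472e-03, 1.447e-02]  ψ = [1, 2, 1]  (obs o_1=2)
t=2: δ = [1.608e-03, 2.411e-03, 7.234e-04]  ψ = [2, 2, 0]  (obs o_2=3)
t=3: δ = [4.019e-04, 2.233e-04, 1.507e-04]  ψ = [1, 0, 1]  (obs o_3=3)
t=4: δ = [4.465e-05, 5.582e-05, 2.512e-05]  ψ = [0, 0, 0]  (obs o_4=3)
t=5: δ = [4.651e-06, 1.550e-06, 5.814e-06]  ψ = [1, 0, 1]  (obs o_5=2)
backtrack: best end state = 2; path = [1, 2, 1, 0, 1, 2]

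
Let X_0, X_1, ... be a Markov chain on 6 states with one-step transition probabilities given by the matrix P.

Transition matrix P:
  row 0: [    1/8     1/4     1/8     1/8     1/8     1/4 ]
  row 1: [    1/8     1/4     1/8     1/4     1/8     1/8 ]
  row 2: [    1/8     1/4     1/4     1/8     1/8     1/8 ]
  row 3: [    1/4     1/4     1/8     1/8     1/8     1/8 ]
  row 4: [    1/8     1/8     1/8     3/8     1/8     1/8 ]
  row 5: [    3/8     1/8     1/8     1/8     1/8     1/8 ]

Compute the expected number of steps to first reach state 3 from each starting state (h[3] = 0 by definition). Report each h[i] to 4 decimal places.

First-step conditioning: h[3] = 0; for i ≠ 3, h[i] = 1 + Σ_k P[i][k]·h[k].
  h[0] = 1 + 1/8·h[0] + 1/4·h[1] + 1/8·h[2] + 1/8·h[4] + 1/4·h[5]
  h[1] = 1 + 1/8·h[0] + 1/4·h[1] + 1/8·h[2] + 1/8·h[4] + 1/8·h[5]
  h[2] = 1 + 1/8·h[0] + 1/4·h[1] + 1/4·h[2] + 1/8·h[4] + 1/8·h[5]
  h[4] = 1 + 1/8·h[0] + 1/8·h[1] + 1/8·h[2] + 1/8·h[4] + 1/8·h[5]
  h[5] = 1 + 3/8·h[0] + 1/8·h[1] + 1/8·h[2] + 1/8·h[4] + 1/8·h[5]
Solving the 5×5 linear system over states ≠ 3 gives exactly h = [15904/2909, 13888/2909, 15872/2909, 0, 12152/2909, 16128/2909] (h[3] = 0 is the target).

h = [5.4672, 4.7741, 5.4562, 0.0000, 4.1774, 5.5442]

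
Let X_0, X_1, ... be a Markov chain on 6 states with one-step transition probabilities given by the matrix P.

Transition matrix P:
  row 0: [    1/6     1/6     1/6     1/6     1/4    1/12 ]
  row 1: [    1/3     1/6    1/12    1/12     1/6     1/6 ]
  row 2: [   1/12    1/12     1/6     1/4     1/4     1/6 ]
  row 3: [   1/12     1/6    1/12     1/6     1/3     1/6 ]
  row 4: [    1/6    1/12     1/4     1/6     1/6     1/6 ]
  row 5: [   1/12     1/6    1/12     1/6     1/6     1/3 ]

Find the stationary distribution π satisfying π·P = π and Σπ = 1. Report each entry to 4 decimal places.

Balance equations π_j = Σ_i π_i·P[i][j]:
  π_0 = 1/6·π_0 + 1/3·π_1 + 1/12·π_2 + 1/12·π_3 + 1/6·π_4 + 1/12·π_5
  π_1 = 1/6·π_0 + 1/6·π_1 + 1/12·π_2 + 1/6·π_3 + 1/12·π_4 + 1/6·π_5
  π_2 = 1/6·π_0 + 1/12·π_1 + 1/6·π_2 + 1/12·π_3 + 1/4·π_4 + 1/12·π_5
  π_3 = 1/6·π_0 + 1/12·π_1 + 1/4·π_2 + 1/6·π_3 + 1/6·π_4 + 1/6·π_5
  π_4 = 1/4·π_0 + 1/6·π_1 + 1/4·π_2 + 1/3·π_3 + 1/6·π_4 + 1/6·π_5
  normalize: π_0 + π_1 + π_2 + π_3 + π_4 + π_5 = 1
Solving the linear system gives exactly π = [15119/102147, 13934/102147, 14726/102147, 34181/204294, 22360/102147, 37835/204294].

π = [0.1480, 0.1364, 0.1442, 0.1673, 0.2189, 0.1852]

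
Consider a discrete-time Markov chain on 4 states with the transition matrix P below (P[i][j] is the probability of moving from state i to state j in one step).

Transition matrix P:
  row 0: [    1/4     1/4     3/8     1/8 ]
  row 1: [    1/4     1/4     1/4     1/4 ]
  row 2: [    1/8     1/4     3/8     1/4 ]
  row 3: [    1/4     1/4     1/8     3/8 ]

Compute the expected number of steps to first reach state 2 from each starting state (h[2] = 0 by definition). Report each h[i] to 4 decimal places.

First-step conditioning: h[2] = 0; for i ≠ 2, h[i] = 1 + Σ_k P[i][k]·h[k].
  h[0] = 1 + 1/4·h[0] + 1/4·h[1] + 1/8·h[3]
  h[1] = 1 + 1/4·h[0] + 1/4·h[1] + 1/4·h[3]
  h[3] = 1 + 1/4·h[0] + 1/4·h[1] + 3/8·h[3]
Solving the 3×3 linear system over states ≠ 2 gives exactly h = [24/7, 4, 0, 32/7] (h[2] = 0 is the target).

h = [3.4286, 4.0000, 0.0000, 4.5714]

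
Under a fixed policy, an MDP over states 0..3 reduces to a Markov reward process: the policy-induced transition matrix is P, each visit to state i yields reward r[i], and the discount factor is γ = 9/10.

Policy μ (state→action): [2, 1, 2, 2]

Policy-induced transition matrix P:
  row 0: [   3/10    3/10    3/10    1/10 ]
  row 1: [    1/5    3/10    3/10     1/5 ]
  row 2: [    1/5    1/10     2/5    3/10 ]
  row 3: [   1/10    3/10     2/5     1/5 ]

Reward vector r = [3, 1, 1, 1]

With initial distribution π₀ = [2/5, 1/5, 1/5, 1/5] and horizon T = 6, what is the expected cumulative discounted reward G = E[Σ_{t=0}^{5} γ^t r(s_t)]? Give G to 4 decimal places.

G = 6.9971

t=0: π = [0.4000, 0.2000, 0.2000, 0.2000], E[r] = 1.8000, γ^t·E[r] = 1.800000, running G = 1.800000
t=1: π = [0.2200, 0.2600, 0.3400, 0.1800], E[r] = 1.4400, γ^t·E[r] = 1.296000, running G = 3.096000
t=2: π = [0.2040, 0.2320, 0.3520, 0.2120], E[r] = 1.4080, γ^t·E[r] = 1.140480, running G = 4.236480
t=3: π = [0.1992, 0.2296, 0.3564, 0.2148], E[r] = 1.3984, γ^t·E[r] = 1.019434, running G = 5.255914
t=4: π = [0.1984, 0.2287, 0.3571, 0.2157], E[r] = 1.3969, γ^t·E[r] = 0.916493, running G = 6.172407
t=5: π = [0.1983, 0.2286, 0.3573, 0.2159], E[r] = 1.3965, γ^t·E[r] = 0.824645, running G = 6.997052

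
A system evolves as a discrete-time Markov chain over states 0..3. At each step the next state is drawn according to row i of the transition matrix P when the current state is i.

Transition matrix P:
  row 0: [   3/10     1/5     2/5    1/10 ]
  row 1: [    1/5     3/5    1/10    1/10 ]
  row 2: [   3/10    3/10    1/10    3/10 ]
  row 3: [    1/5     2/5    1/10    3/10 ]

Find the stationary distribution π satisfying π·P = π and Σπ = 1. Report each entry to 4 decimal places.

π = [0.2414, 0.4181, 0.1724, 0.1681]

Balance equations π_j = Σ_i π_i·P[i][j]:
  π_0 = 3/10·π_0 + 1/5·π_1 + 3/10·π_2 + 1/5·π_3
  π_1 = 1/5·π_0 + 3/5·π_1 + 3/10·π_2 + 2/5·π_3
  π_2 = 2/5·π_0 + 1/10·π_1 + 1/10·π_2 + 1/10·π_3
  normalize: π_0 + π_1 + π_2 + π_3 = 1
Solving the linear system gives exactly π = [7/29, 97/232, 5/29, 39/232].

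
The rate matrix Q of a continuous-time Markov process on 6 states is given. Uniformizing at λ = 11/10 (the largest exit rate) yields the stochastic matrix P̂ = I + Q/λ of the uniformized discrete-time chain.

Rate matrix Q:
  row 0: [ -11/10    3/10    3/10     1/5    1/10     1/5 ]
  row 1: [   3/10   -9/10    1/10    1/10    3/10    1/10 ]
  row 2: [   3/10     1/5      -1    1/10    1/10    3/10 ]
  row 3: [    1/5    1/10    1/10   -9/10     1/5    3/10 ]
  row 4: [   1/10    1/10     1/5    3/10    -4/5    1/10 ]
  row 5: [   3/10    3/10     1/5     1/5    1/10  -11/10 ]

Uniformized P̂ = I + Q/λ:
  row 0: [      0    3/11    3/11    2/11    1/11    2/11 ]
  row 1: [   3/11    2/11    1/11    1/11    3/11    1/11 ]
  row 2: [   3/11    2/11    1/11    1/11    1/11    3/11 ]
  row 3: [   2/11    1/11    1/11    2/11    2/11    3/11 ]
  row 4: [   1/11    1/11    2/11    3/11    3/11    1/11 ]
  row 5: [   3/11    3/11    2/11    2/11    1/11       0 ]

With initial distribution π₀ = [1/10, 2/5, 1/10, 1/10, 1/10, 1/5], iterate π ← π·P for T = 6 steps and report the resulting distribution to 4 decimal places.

π = [0.1780, 0.1812, 0.1526, 0.1670, 0.1699, 0.1514]

t=0: π = [0.1000, 0.4000, 0.1000, 0.1000, 0.1000, 0.2000]
t=1: π = [0.2182, 0.1909, 0.1364, 0.1455, 0.1909, 0.1182]
t=2: π = [0.1653, 0.1818, 0.1587, 0.1694, 0.1736, 0.1512]
t=3: π = [0.1807, 0.1794, 0.1505, 0.1666, 0.1709, 0.1518]
t=4: π = [0.1772, 0.1814, 0.1531, 0.1674, 0.1698, 0.1512]
t=5: π = [0.1783, 0.1810, 0.1523, 0.1668, 0.1700, 0.1515]
t=6: π = [0.1780, 0.1812, 0.1526, 0.1670, 0.1699, 0.1514]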